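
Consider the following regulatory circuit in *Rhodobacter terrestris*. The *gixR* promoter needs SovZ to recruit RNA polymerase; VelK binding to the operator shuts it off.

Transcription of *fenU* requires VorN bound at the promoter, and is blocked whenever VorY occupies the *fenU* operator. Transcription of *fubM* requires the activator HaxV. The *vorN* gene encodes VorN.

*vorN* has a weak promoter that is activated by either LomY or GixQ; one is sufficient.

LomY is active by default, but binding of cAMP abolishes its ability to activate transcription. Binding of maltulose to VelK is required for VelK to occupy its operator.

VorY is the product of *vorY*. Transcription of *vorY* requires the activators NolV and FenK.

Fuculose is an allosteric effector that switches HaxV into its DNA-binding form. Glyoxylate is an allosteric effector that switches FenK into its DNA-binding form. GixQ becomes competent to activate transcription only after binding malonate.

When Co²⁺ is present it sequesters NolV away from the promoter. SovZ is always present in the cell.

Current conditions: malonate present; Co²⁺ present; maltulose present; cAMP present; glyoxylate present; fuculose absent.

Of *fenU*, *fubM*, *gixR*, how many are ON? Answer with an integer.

cAMP is present, so LomY is inactive.
Malonate is present, so GixQ is active.
Activator GixQ is present, so *vorN* is transcribed.
So VorN is produced and active.
Co²⁺ is present, so NolV is inactive.
Glyoxylate is present, so FenK is active.
Required activator NolV is absent, so *vorY* is not transcribed.
So VorY is not produced.
No repressor is bound and VorN is active, so *fenU* is transcribed.
→ *fenU* is ON.
Fuculose is absent, so HaxV is inactive.
Required activator HaxV is absent, so *fubM* is not transcribed.
→ *fubM* is OFF.
SovZ is produced constitutively and is active.
Maltulose is present, so VelK is active.
With repressor VelK bound, *gixR* is not transcribed.
→ *gixR* is OFF.
1 of the 3 genes is transcribed.

1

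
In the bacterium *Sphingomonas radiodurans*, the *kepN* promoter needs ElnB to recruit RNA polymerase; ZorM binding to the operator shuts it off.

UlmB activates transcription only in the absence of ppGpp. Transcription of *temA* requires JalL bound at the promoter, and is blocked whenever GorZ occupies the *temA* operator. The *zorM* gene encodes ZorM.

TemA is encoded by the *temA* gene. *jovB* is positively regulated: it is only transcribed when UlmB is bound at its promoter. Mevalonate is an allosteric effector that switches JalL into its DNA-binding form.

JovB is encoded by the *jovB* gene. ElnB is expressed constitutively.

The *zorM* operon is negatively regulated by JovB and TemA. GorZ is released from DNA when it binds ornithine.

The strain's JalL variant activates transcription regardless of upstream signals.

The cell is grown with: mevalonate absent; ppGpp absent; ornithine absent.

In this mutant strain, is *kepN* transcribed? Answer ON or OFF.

ON

ElnB is produced constitutively and is active.
ppGpp is absent, so UlmB is active.
No repressor is bound and UlmB is active, so *jovB* is transcribed.
So JovB is produced and active.
JalL is constitutively active in this strain.
Ornithine is absent, so GorZ is active.
With repressor GorZ bound, *temA* is not transcribed.
So TemA is not produced.
With repressor JovB bound, *zorM* is not transcribed.
So ZorM is not produced.
No repressor is bound and ElnB is active, so *kepN* is transcribed.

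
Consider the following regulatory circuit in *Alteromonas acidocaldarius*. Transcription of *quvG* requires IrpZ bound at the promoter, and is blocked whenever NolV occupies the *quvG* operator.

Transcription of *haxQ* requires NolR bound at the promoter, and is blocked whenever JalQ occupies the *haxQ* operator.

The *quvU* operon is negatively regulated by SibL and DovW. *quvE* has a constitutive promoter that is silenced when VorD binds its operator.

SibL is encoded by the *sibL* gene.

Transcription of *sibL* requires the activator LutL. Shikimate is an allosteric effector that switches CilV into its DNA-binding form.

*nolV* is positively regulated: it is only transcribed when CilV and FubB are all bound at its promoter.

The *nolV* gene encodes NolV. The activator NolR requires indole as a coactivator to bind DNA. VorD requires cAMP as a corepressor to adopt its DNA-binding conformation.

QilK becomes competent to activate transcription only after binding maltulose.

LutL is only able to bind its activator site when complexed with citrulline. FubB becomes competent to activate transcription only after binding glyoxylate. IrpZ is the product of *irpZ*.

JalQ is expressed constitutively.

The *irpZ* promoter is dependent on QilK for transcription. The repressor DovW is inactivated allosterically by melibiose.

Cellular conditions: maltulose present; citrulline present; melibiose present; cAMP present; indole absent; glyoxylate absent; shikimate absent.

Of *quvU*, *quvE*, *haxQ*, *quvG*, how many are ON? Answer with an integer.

Citrulline is present, so LutL is active.
No repressor is bound and LutL is active, so *sibL* is transcribed.
So SibL is produced and active.
Melibiose is present, so DovW is inactive.
With repressor SibL bound, *quvU* is not transcribed.
→ *quvU* is OFF.
cAMP is present, so VorD is active.
With repressor VorD bound, *quvE* is not transcribed.
→ *quvE* is OFF.
Indole is absent, so NolR is inactive.
JalQ is produced constitutively and is active.
With repressor JalQ bound, *haxQ* is not transcribed.
→ *haxQ* is OFF.
Maltulose is present, so QilK is active.
No repressor is bound and QilK is active, so *irpZ* is transcribed.
So IrpZ is produced and active.
Shikimate is absent, so CilV is inactive.
Glyoxylate is absent, so FubB is inactive.
Required activator CilV is absent, so *nolV* is not transcribed.
So NolV is not produced.
No repressor is bound and IrpZ is active, so *quvG* is transcribed.
→ *quvG* is ON.
1 of the 4 genes is transcribed.

1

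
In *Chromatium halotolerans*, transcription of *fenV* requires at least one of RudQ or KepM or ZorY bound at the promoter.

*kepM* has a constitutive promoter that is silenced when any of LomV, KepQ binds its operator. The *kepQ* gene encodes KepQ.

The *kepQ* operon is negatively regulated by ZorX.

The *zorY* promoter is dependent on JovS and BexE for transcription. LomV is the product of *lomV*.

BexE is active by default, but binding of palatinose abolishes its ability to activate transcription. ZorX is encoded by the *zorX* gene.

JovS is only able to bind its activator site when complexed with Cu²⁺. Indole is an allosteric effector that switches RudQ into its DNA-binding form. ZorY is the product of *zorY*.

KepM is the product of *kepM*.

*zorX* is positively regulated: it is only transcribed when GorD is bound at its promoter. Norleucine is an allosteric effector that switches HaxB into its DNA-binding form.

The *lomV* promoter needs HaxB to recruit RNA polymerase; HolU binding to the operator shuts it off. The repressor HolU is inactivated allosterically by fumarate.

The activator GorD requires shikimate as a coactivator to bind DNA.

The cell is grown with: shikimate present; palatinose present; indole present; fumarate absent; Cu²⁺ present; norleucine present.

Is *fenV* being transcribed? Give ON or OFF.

Indole is present, so RudQ is active.
Fumarate is absent, so HolU is active.
Norleucine is present, so HaxB is active.
With repressor HolU bound, *lomV* is not transcribed.
So LomV is not produced.
Shikimate is present, so GorD is active.
No repressor is bound and GorD is active, so *zorX* is transcribed.
So ZorX is produced and active.
With repressor ZorX bound, *kepQ* is not transcribed.
So KepQ is not produced.
With no repressor bound, *kepM* is transcribed.
So KepM is produced and active.
Cu²⁺ is present, so JovS is active.
Palatinose is present, so BexE is inactive.
Required activator BexE is absent, so *zorY* is not transcribed.
So ZorY is not produced.
Activator RudQ is present, so *fenV* is transcribed.

ON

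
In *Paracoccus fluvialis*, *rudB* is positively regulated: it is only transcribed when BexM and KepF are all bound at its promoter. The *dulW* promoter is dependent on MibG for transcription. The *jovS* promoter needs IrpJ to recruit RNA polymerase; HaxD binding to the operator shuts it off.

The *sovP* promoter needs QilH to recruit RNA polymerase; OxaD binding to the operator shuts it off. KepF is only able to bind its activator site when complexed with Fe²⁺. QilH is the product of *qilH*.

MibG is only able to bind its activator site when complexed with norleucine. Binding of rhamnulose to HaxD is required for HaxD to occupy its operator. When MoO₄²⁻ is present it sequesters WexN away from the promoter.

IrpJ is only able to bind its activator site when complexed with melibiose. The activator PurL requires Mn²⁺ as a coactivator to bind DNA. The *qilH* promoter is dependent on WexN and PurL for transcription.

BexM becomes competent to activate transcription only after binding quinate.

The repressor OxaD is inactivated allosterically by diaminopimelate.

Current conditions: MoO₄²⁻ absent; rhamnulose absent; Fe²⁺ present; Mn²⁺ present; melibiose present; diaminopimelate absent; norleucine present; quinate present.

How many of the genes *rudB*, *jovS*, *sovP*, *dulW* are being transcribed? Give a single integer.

3

Quinate is present, so BexM is active.
Fe²⁺ is present, so KepF is active.
No repressor is bound and BexM and KepF are active, so *rudB* is transcribed.
→ *rudB* is ON.
Rhamnulose is absent, so HaxD is inactive.
Melibiose is present, so IrpJ is active.
No repressor is bound and IrpJ is active, so *jovS* is transcribed.
→ *jovS* is ON.
Diaminopimelate is absent, so OxaD is active.
MoO₄²⁻ is absent, so WexN is active.
Mn²⁺ is present, so PurL is active.
No repressor is bound and WexN and PurL are active, so *qilH* is transcribed.
So QilH is produced and active.
With repressor OxaD bound, *sovP* is not transcribed.
→ *sovP* is OFF.
Norleucine is present, so MibG is active.
No repressor is bound and MibG is active, so *dulW* is transcribed.
→ *dulW* is ON.
3 of the 4 genes are transcribed.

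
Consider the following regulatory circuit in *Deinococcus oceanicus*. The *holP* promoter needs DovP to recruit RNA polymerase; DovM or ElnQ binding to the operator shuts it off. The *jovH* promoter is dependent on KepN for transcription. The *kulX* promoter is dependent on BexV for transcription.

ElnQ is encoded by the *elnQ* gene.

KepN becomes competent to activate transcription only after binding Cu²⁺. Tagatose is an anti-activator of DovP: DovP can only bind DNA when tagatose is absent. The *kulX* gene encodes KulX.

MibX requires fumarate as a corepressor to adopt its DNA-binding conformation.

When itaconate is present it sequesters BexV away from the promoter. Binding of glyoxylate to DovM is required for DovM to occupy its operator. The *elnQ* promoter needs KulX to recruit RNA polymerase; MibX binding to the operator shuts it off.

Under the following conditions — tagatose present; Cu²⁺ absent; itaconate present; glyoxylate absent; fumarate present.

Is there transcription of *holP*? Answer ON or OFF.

OFF

Glyoxylate is absent, so DovM is inactive.
Tagatose is present, so DovP is inactive.
Itaconate is present, so BexV is inactive.
Required activator BexV is absent, so *kulX* is not transcribed.
So KulX is not produced.
Fumarate is present, so MibX is active.
With repressor MibX bound, *elnQ* is not transcribed.
So ElnQ is not produced.
Required activator DovP is absent, so *holP* is not transcribed.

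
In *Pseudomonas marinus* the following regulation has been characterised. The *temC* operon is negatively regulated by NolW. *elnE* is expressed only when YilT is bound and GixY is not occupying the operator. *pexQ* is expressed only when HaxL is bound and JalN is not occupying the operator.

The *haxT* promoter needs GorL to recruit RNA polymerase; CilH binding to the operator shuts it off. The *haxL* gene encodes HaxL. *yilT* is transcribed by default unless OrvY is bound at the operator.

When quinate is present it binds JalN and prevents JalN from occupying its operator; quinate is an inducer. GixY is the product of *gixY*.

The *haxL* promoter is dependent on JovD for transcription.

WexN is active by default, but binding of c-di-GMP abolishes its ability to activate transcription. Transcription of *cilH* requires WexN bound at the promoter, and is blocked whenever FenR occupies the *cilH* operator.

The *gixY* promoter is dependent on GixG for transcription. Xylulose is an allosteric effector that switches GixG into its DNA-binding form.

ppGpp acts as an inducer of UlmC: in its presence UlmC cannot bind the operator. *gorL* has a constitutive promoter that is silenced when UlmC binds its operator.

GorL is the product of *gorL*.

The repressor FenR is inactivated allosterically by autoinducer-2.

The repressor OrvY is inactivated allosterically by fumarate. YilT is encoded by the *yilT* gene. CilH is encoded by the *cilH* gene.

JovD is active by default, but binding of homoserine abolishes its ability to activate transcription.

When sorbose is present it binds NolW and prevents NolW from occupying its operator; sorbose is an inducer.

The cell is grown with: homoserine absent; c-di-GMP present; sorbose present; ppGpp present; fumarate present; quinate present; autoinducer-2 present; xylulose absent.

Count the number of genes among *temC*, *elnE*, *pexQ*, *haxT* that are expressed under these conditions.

4

Sorbose is present, so NolW is inactive.
With no repressor bound, *temC* is transcribed.
→ *temC* is ON.
Xylulose is absent, so GixG is inactive.
Required activator GixG is absent, so *gixY* is not transcribed.
So GixY is not produced.
Fumarate is present, so OrvY is inactive.
With no repressor bound, *yilT* is transcribed.
So YilT is produced and active.
No repressor is bound and YilT is active, so *elnE* is transcribed.
→ *elnE* is ON.
Quinate is present, so JalN is inactive.
Homoserine is absent, so JovD is active.
No repressor is bound and JovD is active, so *haxL* is transcribed.
So HaxL is produced and active.
No repressor is bound and HaxL is active, so *pexQ* is transcribed.
→ *pexQ* is ON.
ppGpp is present, so UlmC is inactive.
With no repressor bound, *gorL* is transcribed.
So GorL is produced and active.
c-di-GMP is present, so WexN is inactive.
Autoinducer-2 is present, so FenR is inactive.
Required activator WexN is absent, so *cilH* is not transcribed.
So CilH is not produced.
No repressor is bound and GorL is active, so *haxT* is transcribed.
→ *haxT* is ON.
4 of the 4 genes are transcribed.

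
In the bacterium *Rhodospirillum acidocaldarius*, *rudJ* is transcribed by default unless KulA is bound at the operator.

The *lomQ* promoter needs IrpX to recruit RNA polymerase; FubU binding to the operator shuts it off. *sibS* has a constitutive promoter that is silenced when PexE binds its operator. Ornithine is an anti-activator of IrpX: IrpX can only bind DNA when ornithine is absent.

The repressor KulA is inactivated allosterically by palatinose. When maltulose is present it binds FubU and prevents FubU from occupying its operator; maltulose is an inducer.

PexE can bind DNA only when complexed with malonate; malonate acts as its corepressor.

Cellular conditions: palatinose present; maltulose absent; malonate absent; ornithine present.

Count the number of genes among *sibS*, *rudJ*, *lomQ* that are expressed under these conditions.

Malonate is absent, so PexE is inactive.
With no repressor bound, *sibS* is transcribed.
→ *sibS* is ON.
Palatinose is present, so KulA is inactive.
With no repressor bound, *rudJ* is transcribed.
→ *rudJ* is ON.
Maltulose is absent, so FubU is active.
Ornithine is present, so IrpX is inactive.
With repressor FubU bound, *lomQ* is not transcribed.
→ *lomQ* is OFF.
2 of the 3 genes are transcribed.

2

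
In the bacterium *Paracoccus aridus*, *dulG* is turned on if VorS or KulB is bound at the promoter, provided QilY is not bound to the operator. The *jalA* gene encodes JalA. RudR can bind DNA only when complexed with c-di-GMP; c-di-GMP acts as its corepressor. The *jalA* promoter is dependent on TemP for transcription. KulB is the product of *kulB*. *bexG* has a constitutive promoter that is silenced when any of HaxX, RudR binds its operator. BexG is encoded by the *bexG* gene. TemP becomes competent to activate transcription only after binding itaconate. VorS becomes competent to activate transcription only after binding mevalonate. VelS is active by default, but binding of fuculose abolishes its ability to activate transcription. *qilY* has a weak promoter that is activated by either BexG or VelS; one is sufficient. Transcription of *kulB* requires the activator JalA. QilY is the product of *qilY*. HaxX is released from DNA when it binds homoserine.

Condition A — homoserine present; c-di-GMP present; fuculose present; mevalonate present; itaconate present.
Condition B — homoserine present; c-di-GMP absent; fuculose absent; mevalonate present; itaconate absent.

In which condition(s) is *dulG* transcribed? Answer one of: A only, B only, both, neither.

Condition A:
Homoserine is present, so HaxX is inactive.
c-di-GMP is present, so RudR is active.
With repressor RudR bound, *bexG* is not transcribed.
So BexG is not produced.
Fuculose is present, so VelS is inactive.
No activator is available at the *qilY* promoter, so *qilY* is not transcribed.
So QilY is not produced.
Mevalonate is present, so VorS is active.
Itaconate is present, so TemP is active.
No repressor is bound and TemP is active, so *jalA* is transcribed.
So JalA is produced and active.
No repressor is bound and JalA is active, so *kulB* is transcribed.
So KulB is produced and active.
Activator VorS is present, so *dulG* is transcribed.
→ *dulG* is ON in A.
Condition B:
Homoserine is present, so HaxX is inactive.
c-di-GMP is absent, so RudR is inactive.
With no repressor bound, *bexG* is transcribed.
So BexG is produced and active.
Fuculose is absent, so VelS is active.
Activator BexG is present, so *qilY* is transcribed.
So QilY is produced and active.
Mevalonate is present, so VorS is active.
Itaconate is absent, so TemP is inactive.
Required activator TemP is absent, so *jalA* is not transcribed.
So JalA is not produced.
Required activator JalA is absent, so *kulB* is not transcribed.
So KulB is not produced.
With repressor QilY bound, *dulG* is not transcribed.
→ *dulG* is OFF in B.

A only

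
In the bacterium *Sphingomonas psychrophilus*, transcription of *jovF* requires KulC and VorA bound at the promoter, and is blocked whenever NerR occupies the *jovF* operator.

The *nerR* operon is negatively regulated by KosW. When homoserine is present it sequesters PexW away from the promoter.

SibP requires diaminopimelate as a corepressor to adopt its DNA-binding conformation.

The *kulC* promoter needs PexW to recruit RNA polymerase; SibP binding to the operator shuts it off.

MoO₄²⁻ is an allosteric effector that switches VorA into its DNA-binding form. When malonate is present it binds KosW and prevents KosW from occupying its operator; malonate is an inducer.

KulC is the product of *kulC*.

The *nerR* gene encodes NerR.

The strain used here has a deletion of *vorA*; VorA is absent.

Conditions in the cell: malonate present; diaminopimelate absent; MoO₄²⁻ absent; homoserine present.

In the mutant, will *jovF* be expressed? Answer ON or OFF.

Homoserine is present, so PexW is inactive.
Diaminopimelate is absent, so SibP is inactive.
Required activator PexW is absent, so *kulC* is not transcribed.
So KulC is not produced.
VorA is non-functional in this strain, so it has no effect.
Malonate is present, so KosW is inactive.
With no repressor bound, *nerR* is transcribed.
So NerR is produced and active.
With repressor NerR bound, *jovF* is not transcribed.

OFF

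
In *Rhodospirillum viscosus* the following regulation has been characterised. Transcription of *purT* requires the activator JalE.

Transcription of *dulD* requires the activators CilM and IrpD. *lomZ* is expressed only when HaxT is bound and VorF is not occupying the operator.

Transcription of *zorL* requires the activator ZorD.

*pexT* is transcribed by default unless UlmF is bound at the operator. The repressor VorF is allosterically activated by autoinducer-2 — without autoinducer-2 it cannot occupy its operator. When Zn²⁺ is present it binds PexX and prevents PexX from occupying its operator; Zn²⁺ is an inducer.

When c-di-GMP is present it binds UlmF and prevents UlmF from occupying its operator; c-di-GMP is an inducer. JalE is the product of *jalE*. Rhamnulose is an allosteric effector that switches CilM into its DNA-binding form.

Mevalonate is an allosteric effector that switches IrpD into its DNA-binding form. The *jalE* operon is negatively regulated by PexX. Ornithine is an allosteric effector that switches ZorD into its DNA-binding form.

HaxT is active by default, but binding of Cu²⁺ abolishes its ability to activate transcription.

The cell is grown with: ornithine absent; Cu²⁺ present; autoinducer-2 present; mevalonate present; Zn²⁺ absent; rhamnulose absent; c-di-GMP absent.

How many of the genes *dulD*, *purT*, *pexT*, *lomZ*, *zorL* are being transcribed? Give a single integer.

0

Rhamnulose is absent, so CilM is inactive.
Mevalonate is present, so IrpD is active.
Required activator CilM is absent, so *dulD* is not transcribed.
→ *dulD* is OFF.
Zn²⁺ is absent, so PexX is active.
With repressor PexX bound, *jalE* is not transcribed.
So JalE is not produced.
Required activator JalE is absent, so *purT* is not transcribed.
→ *purT* is OFF.
c-di-GMP is absent, so UlmF is active.
With repressor UlmF bound, *pexT* is not transcribed.
→ *pexT* is OFF.
Cu²⁺ is present, so HaxT is inactive.
Autoinducer-2 is present, so VorF is active.
With repressor VorF bound, *lomZ* is not transcribed.
→ *lomZ* is OFF.
Ornithine is absent, so ZorD is inactive.
Required activator ZorD is absent, so *zorL* is not transcribed.
→ *zorL* is OFF.
0 of the 5 genes are transcribed.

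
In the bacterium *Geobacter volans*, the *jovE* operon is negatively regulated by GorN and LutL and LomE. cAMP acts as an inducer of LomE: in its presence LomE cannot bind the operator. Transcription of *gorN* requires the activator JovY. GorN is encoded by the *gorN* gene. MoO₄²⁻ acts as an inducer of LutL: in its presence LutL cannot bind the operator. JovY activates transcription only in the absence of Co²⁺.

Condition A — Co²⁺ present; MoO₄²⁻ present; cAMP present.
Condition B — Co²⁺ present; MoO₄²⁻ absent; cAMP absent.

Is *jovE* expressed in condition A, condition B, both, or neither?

Condition A:
Co²⁺ is present, so JovY is inactive.
Required activator JovY is absent, so *gorN* is not transcribed.
So GorN is not produced.
MoO₄²⁻ is present, so LutL is inactive.
cAMP is present, so LomE is inactive.
With no repressor bound, *jovE* is transcribed.
→ *jovE* is ON in A.
Condition B:
Co²⁺ is present, so JovY is inactive.
Required activator JovY is absent, so *gorN* is not transcribed.
So GorN is not produced.
MoO₄²⁻ is absent, so LutL is active.
cAMP is absent, so LomE is active.
With repressor LutL bound, *jovE* is not transcribed.
→ *jovE* is OFF in B.

A only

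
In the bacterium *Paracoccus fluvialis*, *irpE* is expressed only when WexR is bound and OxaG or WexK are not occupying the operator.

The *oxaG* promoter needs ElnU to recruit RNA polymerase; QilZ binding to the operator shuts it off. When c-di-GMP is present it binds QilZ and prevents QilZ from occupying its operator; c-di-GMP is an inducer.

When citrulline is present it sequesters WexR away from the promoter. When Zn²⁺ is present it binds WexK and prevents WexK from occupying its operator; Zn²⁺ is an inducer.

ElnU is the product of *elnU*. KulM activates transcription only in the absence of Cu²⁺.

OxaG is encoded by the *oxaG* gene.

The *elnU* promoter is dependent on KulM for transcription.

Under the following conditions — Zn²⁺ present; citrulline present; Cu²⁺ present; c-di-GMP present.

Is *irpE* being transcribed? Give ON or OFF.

Cu²⁺ is present, so KulM is inactive.
Required activator KulM is absent, so *elnU* is not transcribed.
So ElnU is not produced.
c-di-GMP is present, so QilZ is inactive.
Required activator ElnU is absent, so *oxaG* is not transcribed.
So OxaG is not produced.
Citrulline is present, so WexR is inactive.
Zn²⁺ is present, so WexK is inactive.
Required activator WexR is absent, so *irpE* is not transcribed.

OFF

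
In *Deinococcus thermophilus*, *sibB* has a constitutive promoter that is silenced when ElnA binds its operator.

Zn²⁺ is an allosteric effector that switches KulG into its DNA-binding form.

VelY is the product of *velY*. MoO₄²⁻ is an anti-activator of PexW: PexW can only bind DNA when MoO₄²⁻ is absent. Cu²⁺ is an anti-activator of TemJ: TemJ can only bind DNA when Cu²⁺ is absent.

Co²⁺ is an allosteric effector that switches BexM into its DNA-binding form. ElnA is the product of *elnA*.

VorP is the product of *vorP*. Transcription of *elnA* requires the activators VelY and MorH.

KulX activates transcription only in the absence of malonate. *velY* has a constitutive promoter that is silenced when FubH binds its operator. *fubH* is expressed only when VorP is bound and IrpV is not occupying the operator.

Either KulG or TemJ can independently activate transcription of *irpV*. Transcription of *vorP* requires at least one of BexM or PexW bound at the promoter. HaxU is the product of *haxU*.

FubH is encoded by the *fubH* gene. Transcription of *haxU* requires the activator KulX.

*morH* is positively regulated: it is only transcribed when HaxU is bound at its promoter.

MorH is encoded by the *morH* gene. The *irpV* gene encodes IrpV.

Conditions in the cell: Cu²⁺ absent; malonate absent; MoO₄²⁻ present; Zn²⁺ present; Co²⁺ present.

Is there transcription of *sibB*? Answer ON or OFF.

OFF

Zn²⁺ is present, so KulG is active.
Cu²⁺ is absent, so TemJ is active.
Activator KulG is present, so *irpV* is transcribed.
So IrpV is produced and active.
Co²⁺ is present, so BexM is active.
MoO₄²⁻ is present, so PexW is inactive.
Activator BexM is present, so *vorP* is transcribed.
So VorP is produced and active.
With repressor IrpV bound, *fubH* is not transcribed.
So FubH is not produced.
With no repressor bound, *velY* is transcribed.
So VelY is produced and active.
Malonate is absent, so KulX is active.
No repressor is bound and KulX is active, so *haxU* is transcribed.
So HaxU is produced and active.
No repressor is bound and HaxU is active, so *morH* is transcribed.
So MorH is produced and active.
No repressor is bound and VelY and MorH are active, so *elnA* is transcribed.
So ElnA is produced and active.
With repressor ElnA bound, *sibB* is not transcribed.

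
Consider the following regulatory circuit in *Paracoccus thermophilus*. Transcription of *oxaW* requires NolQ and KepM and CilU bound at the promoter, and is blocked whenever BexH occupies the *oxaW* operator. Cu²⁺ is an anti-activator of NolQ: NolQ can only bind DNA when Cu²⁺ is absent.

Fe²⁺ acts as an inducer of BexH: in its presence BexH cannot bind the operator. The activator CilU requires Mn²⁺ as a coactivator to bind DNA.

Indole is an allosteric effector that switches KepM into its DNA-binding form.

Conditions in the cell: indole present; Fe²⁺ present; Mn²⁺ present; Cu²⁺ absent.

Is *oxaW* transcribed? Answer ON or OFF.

ON

Cu²⁺ is absent, so NolQ is active.
Fe²⁺ is present, so BexH is inactive.
Indole is present, so KepM is active.
Mn²⁺ is present, so CilU is active.
No repressor is bound and NolQ and KepM and CilU are active, so *oxaW* is transcribed.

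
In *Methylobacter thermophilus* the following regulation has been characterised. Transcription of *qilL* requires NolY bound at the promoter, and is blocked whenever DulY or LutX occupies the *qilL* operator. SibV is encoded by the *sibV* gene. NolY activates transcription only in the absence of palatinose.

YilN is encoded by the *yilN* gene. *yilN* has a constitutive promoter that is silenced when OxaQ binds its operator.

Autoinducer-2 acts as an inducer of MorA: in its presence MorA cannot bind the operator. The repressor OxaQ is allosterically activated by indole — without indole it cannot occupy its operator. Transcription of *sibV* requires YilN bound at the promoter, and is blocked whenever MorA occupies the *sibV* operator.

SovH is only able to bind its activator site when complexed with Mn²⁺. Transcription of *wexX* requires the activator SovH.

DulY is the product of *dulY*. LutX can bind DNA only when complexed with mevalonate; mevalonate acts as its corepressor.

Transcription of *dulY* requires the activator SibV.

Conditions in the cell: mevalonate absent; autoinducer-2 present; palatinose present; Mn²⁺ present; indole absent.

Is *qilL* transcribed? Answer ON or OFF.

Palatinose is present, so NolY is inactive.
Autoinducer-2 is present, so MorA is inactive.
Indole is absent, so OxaQ is inactive.
With no repressor bound, *yilN* is transcribed.
So YilN is produced and active.
No repressor is bound and YilN is active, so *sibV* is transcribed.
So SibV is produced and active.
No repressor is bound and SibV is active, so *dulY* is transcribed.
So DulY is produced and active.
Mevalonate is absent, so LutX is inactive.
With repressor DulY bound, *qilL* is not transcribed.

OFF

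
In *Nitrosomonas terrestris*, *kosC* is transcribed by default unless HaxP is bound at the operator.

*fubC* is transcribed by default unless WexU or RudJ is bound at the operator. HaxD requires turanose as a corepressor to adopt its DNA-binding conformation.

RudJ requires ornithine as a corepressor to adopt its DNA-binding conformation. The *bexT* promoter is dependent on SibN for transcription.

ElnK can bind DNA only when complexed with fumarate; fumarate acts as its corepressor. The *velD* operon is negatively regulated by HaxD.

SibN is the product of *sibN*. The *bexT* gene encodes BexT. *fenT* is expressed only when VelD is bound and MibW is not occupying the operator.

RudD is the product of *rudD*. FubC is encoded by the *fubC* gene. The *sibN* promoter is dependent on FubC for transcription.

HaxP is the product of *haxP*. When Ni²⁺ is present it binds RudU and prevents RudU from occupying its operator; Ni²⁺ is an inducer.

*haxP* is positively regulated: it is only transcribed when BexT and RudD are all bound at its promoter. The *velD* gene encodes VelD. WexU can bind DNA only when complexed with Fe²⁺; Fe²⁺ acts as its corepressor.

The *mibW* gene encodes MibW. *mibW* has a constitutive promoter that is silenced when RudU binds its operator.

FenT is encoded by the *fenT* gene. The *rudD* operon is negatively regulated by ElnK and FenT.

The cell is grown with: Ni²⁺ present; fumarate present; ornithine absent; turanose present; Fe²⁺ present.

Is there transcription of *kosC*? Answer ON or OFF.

ON

Fe²⁺ is present, so WexU is active.
Ornithine is absent, so RudJ is inactive.
With repressor WexU bound, *fubC* is not transcribed.
So FubC is not produced.
Required activator FubC is absent, so *sibN* is not transcribed.
So SibN is not produced.
Required activator SibN is absent, so *bexT* is not transcribed.
So BexT is not produced.
Fumarate is present, so ElnK is active.
Ni²⁺ is present, so RudU is inactive.
With no repressor bound, *mibW* is transcribed.
So MibW is produced and active.
Turanose is present, so HaxD is active.
With repressor HaxD bound, *velD* is not transcribed.
So VelD is not produced.
With repressor MibW bound, *fenT* is not transcribed.
So FenT is not produced.
With repressor ElnK bound, *rudD* is not transcribed.
So RudD is not produced.
Required activator BexT is absent, so *haxP* is not transcribed.
So HaxP is not produced.
With no repressor bound, *kosC* is transcribed.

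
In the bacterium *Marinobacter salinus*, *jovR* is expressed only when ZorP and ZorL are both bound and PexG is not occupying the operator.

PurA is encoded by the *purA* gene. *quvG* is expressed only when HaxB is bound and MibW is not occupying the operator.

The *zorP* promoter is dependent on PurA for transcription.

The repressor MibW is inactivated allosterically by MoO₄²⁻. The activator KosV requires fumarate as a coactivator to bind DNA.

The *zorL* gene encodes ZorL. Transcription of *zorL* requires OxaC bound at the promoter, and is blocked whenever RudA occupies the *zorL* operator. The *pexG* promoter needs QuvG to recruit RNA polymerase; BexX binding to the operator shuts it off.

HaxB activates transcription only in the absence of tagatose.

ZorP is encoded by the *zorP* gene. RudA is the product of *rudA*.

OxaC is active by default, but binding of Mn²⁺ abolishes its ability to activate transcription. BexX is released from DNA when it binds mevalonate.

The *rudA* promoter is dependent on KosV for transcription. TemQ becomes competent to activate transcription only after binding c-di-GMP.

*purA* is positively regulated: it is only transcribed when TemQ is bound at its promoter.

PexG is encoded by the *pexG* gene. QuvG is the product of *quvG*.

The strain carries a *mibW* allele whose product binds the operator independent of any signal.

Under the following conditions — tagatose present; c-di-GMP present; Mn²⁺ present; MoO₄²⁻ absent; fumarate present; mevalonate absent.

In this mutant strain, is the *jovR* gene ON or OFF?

c-di-GMP is present, so TemQ is active.
No repressor is bound and TemQ is active, so *purA* is transcribed.
So PurA is produced and active.
No repressor is bound and PurA is active, so *zorP* is transcribed.
So ZorP is produced and active.
Fumarate is present, so KosV is active.
No repressor is bound and KosV is active, so *rudA* is transcribed.
So RudA is produced and active.
Mn²⁺ is present, so OxaC is inactive.
With repressor RudA bound, *zorL* is not transcribed.
So ZorL is not produced.
Tagatose is present, so HaxB is inactive.
MibW is constitutively active in this strain.
With repressor MibW bound, *quvG* is not transcribed.
So QuvG is not produced.
Mevalonate is absent, so BexX is active.
With repressor BexX bound, *pexG* is not transcribed.
So PexG is not produced.
Required activator ZorL is absent, so *jovR* is not transcribed.

OFF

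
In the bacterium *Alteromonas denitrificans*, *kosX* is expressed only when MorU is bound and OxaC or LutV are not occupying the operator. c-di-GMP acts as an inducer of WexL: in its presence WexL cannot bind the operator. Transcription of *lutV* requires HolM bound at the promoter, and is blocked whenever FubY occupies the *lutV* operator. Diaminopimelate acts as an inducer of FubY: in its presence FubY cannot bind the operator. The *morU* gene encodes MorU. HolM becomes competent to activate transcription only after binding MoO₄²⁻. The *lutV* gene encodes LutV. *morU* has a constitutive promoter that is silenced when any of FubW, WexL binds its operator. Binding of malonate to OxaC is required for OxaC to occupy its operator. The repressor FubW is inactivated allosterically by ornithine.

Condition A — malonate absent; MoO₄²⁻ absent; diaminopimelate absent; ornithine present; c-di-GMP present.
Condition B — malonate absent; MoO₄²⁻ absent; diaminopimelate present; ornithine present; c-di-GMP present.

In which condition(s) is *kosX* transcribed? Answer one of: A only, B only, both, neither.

Condition A:
Malonate is absent, so OxaC is inactive.
MoO₄²⁻ is absent, so HolM is inactive.
Diaminopimelate is absent, so FubY is active.
With repressor FubY bound, *lutV* is not transcribed.
So LutV is not produced.
Ornithine is present, so FubW is inactive.
c-di-GMP is present, so WexL is inactive.
With no repressor bound, *morU* is transcribed.
So MorU is produced and active.
No repressor is bound and MorU is active, so *kosX* is transcribed.
→ *kosX* is ON in A.
Condition B:
Malonate is absent, so OxaC is inactive.
MoO₄²⁻ is absent, so HolM is inactive.
Diaminopimelate is present, so FubY is inactive.
Required activator HolM is absent, so *lutV* is not transcribed.
So LutV is not produced.
Ornithine is present, so FubW is inactive.
c-di-GMP is present, so WexL is inactive.
With no repressor bound, *morU* is transcribed.
So MorU is produced and active.
No repressor is bound and MorU is active, so *kosX* is transcribed.
→ *kosX* is ON in B.

both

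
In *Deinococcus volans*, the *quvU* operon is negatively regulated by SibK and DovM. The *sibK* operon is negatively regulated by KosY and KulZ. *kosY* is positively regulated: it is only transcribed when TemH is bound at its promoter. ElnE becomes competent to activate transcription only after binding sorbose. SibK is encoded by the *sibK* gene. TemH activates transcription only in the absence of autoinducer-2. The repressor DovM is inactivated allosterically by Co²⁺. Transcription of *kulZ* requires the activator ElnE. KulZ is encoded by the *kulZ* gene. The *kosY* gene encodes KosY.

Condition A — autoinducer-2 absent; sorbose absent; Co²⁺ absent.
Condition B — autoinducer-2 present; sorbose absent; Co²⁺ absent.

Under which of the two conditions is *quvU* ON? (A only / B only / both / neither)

Condition A:
Autoinducer-2 is absent, so TemH is active.
No repressor is bound and TemH is active, so *kosY* is transcribed.
So KosY is produced and active.
Sorbose is absent, so ElnE is inactive.
Required activator ElnE is absent, so *kulZ* is not transcribed.
So KulZ is not produced.
With repressor KosY bound, *sibK* is not transcribed.
So SibK is not produced.
Co²⁺ is absent, so DovM is active.
With repressor DovM bound, *quvU* is not transcribed.
→ *quvU* is OFF in A.
Condition B:
Autoinducer-2 is present, so TemH is inactive.
Required activator TemH is absent, so *kosY* is not transcribed.
So KosY is not produced.
Sorbose is absent, so ElnE is inactive.
Required activator ElnE is absent, so *kulZ* is not transcribed.
So KulZ is not produced.
With no repressor bound, *sibK* is transcribed.
So SibK is produced and active.
Co²⁺ is absent, so DovM is active.
With repressor SibK bound, *quvU* is not transcribed.
→ *quvU* is OFF in B.

neither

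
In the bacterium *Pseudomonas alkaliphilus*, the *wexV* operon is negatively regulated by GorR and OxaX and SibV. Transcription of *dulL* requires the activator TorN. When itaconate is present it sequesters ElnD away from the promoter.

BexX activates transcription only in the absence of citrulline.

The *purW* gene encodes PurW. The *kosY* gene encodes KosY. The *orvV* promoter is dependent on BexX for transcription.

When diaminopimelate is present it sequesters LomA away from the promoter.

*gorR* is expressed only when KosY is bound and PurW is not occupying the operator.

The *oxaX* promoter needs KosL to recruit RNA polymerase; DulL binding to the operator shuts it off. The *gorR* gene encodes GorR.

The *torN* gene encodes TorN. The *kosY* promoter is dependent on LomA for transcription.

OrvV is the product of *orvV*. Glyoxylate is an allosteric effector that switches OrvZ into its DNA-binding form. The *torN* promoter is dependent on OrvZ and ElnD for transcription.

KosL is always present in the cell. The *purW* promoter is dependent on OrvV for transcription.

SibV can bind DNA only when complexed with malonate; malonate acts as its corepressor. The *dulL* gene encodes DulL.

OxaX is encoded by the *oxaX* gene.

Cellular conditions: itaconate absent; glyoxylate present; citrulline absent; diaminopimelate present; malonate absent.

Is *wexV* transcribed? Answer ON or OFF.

ON

Diaminopimelate is present, so LomA is inactive.
Required activator LomA is absent, so *kosY* is not transcribed.
So KosY is not produced.
Citrulline is absent, so BexX is active.
No repressor is bound and BexX is active, so *orvV* is transcribed.
So OrvV is produced and active.
No repressor is bound and OrvV is active, so *purW* is transcribed.
So PurW is produced and active.
With repressor PurW bound, *gorR* is not transcribed.
So GorR is not produced.
KosL is produced constitutively and is active.
Glyoxylate is present, so OrvZ is active.
Itaconate is absent, so ElnD is active.
No repressor is bound and OrvZ and ElnD are active, so *torN* is transcribed.
So TorN is produced and active.
No repressor is bound and TorN is active, so *dulL* is transcribed.
So DulL is produced and active.
With repressor DulL bound, *oxaX* is not transcribed.
So OxaX is not produced.
Malonate is absent, so SibV is inactive.
With no repressor bound, *wexV* is transcribed.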